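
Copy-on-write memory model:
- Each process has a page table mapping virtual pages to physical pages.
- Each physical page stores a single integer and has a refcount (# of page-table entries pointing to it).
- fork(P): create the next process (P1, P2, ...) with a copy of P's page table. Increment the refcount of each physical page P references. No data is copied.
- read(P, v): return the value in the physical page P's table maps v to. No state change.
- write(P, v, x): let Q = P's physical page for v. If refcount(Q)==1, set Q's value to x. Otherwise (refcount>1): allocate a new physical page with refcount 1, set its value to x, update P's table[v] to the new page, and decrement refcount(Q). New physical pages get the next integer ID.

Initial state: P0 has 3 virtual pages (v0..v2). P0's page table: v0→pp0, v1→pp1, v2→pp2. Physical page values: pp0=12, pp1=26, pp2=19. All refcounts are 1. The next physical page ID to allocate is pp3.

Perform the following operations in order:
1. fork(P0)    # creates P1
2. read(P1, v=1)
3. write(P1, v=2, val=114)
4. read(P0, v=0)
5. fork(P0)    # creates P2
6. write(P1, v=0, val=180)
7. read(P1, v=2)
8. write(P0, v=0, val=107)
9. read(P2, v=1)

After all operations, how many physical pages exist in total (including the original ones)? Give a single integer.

Op 1: fork(P0) -> P1. 3 ppages; refcounts: pp0:2 pp1:2 pp2:2
Op 2: read(P1, v1) -> 26. No state change.
Op 3: write(P1, v2, 114). refcount(pp2)=2>1 -> COPY to pp3. 4 ppages; refcounts: pp0:2 pp1:2 pp2:1 pp3:1
Op 4: read(P0, v0) -> 12. No state change.
Op 5: fork(P0) -> P2. 4 ppages; refcounts: pp0:3 pp1:3 pp2:2 pp3:1
Op 6: write(P1, v0, 180). refcount(pp0)=3>1 -> COPY to pp4. 5 ppages; refcounts: pp0:2 pp1:3 pp2:2 pp3:1 pp4:1
Op 7: read(P1, v2) -> 114. No state change.
Op 8: write(P0, v0, 107). refcount(pp0)=2>1 -> COPY to pp5. 6 ppages; refcounts: pp0:1 pp1:3 pp2:2 pp3:1 pp4:1 pp5:1
Op 9: read(P2, v1) -> 26. No state change.

Answer: 6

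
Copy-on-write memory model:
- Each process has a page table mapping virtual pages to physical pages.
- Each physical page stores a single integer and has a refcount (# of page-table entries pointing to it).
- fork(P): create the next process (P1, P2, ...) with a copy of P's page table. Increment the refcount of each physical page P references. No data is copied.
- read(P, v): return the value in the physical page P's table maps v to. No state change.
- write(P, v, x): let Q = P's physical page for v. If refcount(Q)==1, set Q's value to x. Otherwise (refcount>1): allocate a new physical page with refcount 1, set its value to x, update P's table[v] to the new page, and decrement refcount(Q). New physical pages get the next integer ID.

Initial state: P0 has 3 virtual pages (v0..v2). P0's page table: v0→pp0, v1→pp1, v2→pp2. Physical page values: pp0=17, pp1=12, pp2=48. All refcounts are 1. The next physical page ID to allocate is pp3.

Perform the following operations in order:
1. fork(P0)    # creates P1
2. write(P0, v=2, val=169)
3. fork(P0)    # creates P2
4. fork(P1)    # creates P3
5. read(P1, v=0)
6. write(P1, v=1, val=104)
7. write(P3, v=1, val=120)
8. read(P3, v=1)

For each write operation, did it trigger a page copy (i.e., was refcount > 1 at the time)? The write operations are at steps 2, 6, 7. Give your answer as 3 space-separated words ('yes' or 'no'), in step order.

Op 1: fork(P0) -> P1. 3 ppages; refcounts: pp0:2 pp1:2 pp2:2
Op 2: write(P0, v2, 169). refcount(pp2)=2>1 -> COPY to pp3. 4 ppages; refcounts: pp0:2 pp1:2 pp2:1 pp3:1
Op 3: fork(P0) -> P2. 4 ppages; refcounts: pp0:3 pp1:3 pp2:1 pp3:2
Op 4: fork(P1) -> P3. 4 ppages; refcounts: pp0:4 pp1:4 pp2:2 pp3:2
Op 5: read(P1, v0) -> 17. No state change.
Op 6: write(P1, v1, 104). refcount(pp1)=4>1 -> COPY to pp4. 5 ppages; refcounts: pp0:4 pp1:3 pp2:2 pp3:2 pp4:1
Op 7: write(P3, v1, 120). refcount(pp1)=3>1 -> COPY to pp5. 6 ppages; refcounts: pp0:4 pp1:2 pp2:2 pp3:2 pp4:1 pp5:1
Op 8: read(P3, v1) -> 120. No state change.

yes yes yes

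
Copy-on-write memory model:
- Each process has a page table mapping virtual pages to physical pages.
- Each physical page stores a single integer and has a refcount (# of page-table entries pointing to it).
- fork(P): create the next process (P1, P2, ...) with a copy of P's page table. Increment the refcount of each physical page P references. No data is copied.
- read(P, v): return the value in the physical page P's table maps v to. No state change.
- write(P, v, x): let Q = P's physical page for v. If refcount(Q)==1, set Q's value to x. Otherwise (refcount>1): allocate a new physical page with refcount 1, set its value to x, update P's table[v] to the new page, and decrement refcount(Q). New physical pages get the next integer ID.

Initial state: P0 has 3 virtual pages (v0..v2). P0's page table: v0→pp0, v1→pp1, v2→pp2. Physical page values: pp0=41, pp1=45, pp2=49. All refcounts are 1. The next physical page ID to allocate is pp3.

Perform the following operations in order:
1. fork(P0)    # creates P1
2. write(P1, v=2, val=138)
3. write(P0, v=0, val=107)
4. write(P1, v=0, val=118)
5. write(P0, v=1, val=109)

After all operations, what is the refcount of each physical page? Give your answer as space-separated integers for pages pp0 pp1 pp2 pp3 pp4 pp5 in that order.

Op 1: fork(P0) -> P1. 3 ppages; refcounts: pp0:2 pp1:2 pp2:2
Op 2: write(P1, v2, 138). refcount(pp2)=2>1 -> COPY to pp3. 4 ppages; refcounts: pp0:2 pp1:2 pp2:1 pp3:1
Op 3: write(P0, v0, 107). refcount(pp0)=2>1 -> COPY to pp4. 5 ppages; refcounts: pp0:1 pp1:2 pp2:1 pp3:1 pp4:1
Op 4: write(P1, v0, 118). refcount(pp0)=1 -> write in place. 5 ppages; refcounts: pp0:1 pp1:2 pp2:1 pp3:1 pp4:1
Op 5: write(P0, v1, 109). refcount(pp1)=2>1 -> COPY to pp5. 6 ppages; refcounts: pp0:1 pp1:1 pp2:1 pp3:1 pp4:1 pp5:1

Answer: 1 1 1 1 1 1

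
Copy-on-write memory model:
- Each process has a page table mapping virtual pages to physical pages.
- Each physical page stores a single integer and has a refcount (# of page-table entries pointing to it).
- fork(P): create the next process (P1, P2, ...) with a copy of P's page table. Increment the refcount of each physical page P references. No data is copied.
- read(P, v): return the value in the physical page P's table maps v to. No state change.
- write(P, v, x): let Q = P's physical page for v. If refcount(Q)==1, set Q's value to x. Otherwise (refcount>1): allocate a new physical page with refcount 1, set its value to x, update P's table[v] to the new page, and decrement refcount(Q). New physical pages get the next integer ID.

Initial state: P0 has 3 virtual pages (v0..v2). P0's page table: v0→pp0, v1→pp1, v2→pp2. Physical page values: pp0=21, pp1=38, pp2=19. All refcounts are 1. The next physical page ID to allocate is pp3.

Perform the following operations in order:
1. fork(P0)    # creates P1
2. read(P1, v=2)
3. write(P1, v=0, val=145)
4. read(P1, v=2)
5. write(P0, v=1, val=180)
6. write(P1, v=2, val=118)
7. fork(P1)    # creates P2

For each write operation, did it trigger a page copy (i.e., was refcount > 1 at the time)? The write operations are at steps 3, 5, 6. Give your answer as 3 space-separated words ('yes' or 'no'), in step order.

Op 1: fork(P0) -> P1. 3 ppages; refcounts: pp0:2 pp1:2 pp2:2
Op 2: read(P1, v2) -> 19. No state change.
Op 3: write(P1, v0, 145). refcount(pp0)=2>1 -> COPY to pp3. 4 ppages; refcounts: pp0:1 pp1:2 pp2:2 pp3:1
Op 4: read(P1, v2) -> 19. No state change.
Op 5: write(P0, v1, 180). refcount(pp1)=2>1 -> COPY to pp4. 5 ppages; refcounts: pp0:1 pp1:1 pp2:2 pp3:1 pp4:1
Op 6: write(P1, v2, 118). refcount(pp2)=2>1 -> COPY to pp5. 6 ppages; refcounts: pp0:1 pp1:1 pp2:1 pp3:1 pp4:1 pp5:1
Op 7: fork(P1) -> P2. 6 ppages; refcounts: pp0:1 pp1:2 pp2:1 pp3:2 pp4:1 pp5:2

yes yes yes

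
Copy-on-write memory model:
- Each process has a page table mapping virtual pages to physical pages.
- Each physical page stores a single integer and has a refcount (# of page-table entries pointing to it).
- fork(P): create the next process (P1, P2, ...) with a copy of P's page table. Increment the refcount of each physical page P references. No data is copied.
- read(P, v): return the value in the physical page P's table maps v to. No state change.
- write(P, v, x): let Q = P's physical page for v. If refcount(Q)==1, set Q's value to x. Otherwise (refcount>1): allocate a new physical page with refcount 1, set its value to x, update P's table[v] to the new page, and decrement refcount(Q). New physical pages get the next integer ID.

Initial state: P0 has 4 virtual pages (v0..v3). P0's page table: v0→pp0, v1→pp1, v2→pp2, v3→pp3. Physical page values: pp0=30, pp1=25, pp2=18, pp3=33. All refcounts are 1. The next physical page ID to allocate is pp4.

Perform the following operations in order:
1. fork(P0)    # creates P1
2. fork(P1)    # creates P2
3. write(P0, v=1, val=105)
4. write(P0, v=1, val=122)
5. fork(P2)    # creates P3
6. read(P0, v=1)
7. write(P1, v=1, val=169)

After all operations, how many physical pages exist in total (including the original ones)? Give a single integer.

Op 1: fork(P0) -> P1. 4 ppages; refcounts: pp0:2 pp1:2 pp2:2 pp3:2
Op 2: fork(P1) -> P2. 4 ppages; refcounts: pp0:3 pp1:3 pp2:3 pp3:3
Op 3: write(P0, v1, 105). refcount(pp1)=3>1 -> COPY to pp4. 5 ppages; refcounts: pp0:3 pp1:2 pp2:3 pp3:3 pp4:1
Op 4: write(P0, v1, 122). refcount(pp4)=1 -> write in place. 5 ppages; refcounts: pp0:3 pp1:2 pp2:3 pp3:3 pp4:1
Op 5: fork(P2) -> P3. 5 ppages; refcounts: pp0:4 pp1:3 pp2:4 pp3:4 pp4:1
Op 6: read(P0, v1) -> 122. No state change.
Op 7: write(P1, v1, 169). refcount(pp1)=3>1 -> COPY to pp5. 6 ppages; refcounts: pp0:4 pp1:2 pp2:4 pp3:4 pp4:1 pp5:1

Answer: 6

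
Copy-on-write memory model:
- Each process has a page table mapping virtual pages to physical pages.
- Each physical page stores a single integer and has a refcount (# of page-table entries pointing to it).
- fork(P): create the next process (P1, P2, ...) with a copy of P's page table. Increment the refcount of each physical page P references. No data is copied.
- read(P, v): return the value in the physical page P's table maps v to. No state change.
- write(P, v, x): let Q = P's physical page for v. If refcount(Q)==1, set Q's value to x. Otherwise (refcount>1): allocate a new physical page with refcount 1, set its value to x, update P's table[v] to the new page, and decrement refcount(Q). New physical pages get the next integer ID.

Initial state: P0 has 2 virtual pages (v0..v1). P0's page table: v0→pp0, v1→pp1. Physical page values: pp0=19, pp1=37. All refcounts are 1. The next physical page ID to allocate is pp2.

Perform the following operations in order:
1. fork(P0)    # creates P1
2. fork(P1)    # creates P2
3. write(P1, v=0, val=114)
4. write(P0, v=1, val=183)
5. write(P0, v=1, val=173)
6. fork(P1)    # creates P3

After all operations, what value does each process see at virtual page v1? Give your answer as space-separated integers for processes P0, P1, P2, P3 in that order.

Answer: 173 37 37 37

Derivation:
Op 1: fork(P0) -> P1. 2 ppages; refcounts: pp0:2 pp1:2
Op 2: fork(P1) -> P2. 2 ppages; refcounts: pp0:3 pp1:3
Op 3: write(P1, v0, 114). refcount(pp0)=3>1 -> COPY to pp2. 3 ppages; refcounts: pp0:2 pp1:3 pp2:1
Op 4: write(P0, v1, 183). refcount(pp1)=3>1 -> COPY to pp3. 4 ppages; refcounts: pp0:2 pp1:2 pp2:1 pp3:1
Op 5: write(P0, v1, 173). refcount(pp3)=1 -> write in place. 4 ppages; refcounts: pp0:2 pp1:2 pp2:1 pp3:1
Op 6: fork(P1) -> P3. 4 ppages; refcounts: pp0:2 pp1:3 pp2:2 pp3:1
P0: v1 -> pp3 = 173
P1: v1 -> pp1 = 37
P2: v1 -> pp1 = 37
P3: v1 -> pp1 = 37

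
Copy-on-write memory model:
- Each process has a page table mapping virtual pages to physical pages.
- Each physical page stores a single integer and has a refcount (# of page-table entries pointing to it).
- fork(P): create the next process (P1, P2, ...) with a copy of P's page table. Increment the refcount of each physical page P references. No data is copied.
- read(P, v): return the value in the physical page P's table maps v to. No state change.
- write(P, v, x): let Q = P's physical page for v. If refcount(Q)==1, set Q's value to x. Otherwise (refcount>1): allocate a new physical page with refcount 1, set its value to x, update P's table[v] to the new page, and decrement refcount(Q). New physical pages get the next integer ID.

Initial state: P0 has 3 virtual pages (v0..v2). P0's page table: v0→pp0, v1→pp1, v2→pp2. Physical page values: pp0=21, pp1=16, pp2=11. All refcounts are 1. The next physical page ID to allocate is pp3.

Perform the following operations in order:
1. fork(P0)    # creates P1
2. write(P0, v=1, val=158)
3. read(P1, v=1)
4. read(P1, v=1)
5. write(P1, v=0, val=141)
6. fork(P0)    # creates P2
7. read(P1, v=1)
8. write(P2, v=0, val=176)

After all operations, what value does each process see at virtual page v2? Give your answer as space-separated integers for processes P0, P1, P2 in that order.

Op 1: fork(P0) -> P1. 3 ppages; refcounts: pp0:2 pp1:2 pp2:2
Op 2: write(P0, v1, 158). refcount(pp1)=2>1 -> COPY to pp3. 4 ppages; refcounts: pp0:2 pp1:1 pp2:2 pp3:1
Op 3: read(P1, v1) -> 16. No state change.
Op 4: read(P1, v1) -> 16. No state change.
Op 5: write(P1, v0, 141). refcount(pp0)=2>1 -> COPY to pp4. 5 ppages; refcounts: pp0:1 pp1:1 pp2:2 pp3:1 pp4:1
Op 6: fork(P0) -> P2. 5 ppages; refcounts: pp0:2 pp1:1 pp2:3 pp3:2 pp4:1
Op 7: read(P1, v1) -> 16. No state change.
Op 8: write(P2, v0, 176). refcount(pp0)=2>1 -> COPY to pp5. 6 ppages; refcounts: pp0:1 pp1:1 pp2:3 pp3:2 pp4:1 pp5:1
P0: v2 -> pp2 = 11
P1: v2 -> pp2 = 11
P2: v2 -> pp2 = 11

Answer: 11 11 11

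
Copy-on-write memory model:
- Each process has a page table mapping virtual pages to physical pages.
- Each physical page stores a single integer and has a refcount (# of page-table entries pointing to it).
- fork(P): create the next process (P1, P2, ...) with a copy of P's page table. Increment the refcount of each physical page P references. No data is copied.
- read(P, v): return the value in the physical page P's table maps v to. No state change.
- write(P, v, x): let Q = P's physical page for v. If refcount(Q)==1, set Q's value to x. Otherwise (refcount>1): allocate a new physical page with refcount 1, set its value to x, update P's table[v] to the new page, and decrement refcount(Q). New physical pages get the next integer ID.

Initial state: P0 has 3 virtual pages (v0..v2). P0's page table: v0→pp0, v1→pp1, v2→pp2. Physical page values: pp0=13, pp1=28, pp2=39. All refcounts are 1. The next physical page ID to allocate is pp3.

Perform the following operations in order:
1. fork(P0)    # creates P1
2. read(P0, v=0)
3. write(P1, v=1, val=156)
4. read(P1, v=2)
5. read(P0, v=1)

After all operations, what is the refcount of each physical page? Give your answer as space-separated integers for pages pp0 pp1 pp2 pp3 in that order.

Answer: 2 1 2 1

Derivation:
Op 1: fork(P0) -> P1. 3 ppages; refcounts: pp0:2 pp1:2 pp2:2
Op 2: read(P0, v0) -> 13. No state change.
Op 3: write(P1, v1, 156). refcount(pp1)=2>1 -> COPY to pp3. 4 ppages; refcounts: pp0:2 pp1:1 pp2:2 pp3:1
Op 4: read(P1, v2) -> 39. No state change.
Op 5: read(P0, v1) -> 28. No state change.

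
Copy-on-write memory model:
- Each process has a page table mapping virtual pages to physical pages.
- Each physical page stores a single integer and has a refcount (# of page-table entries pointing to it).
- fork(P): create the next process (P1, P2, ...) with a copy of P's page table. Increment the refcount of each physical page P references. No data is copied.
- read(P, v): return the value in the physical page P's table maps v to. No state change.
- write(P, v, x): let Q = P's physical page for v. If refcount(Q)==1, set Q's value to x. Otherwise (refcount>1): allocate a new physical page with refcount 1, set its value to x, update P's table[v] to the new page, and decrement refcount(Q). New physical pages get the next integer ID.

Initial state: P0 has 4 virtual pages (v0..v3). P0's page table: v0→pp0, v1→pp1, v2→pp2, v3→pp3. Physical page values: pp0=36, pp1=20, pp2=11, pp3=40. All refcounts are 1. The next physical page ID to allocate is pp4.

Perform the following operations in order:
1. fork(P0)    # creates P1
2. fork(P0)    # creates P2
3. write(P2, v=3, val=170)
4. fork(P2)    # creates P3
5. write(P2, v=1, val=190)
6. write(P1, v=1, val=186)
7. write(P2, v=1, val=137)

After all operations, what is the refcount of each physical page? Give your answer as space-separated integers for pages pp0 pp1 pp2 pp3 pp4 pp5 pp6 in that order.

Answer: 4 2 4 2 2 1 1

Derivation:
Op 1: fork(P0) -> P1. 4 ppages; refcounts: pp0:2 pp1:2 pp2:2 pp3:2
Op 2: fork(P0) -> P2. 4 ppages; refcounts: pp0:3 pp1:3 pp2:3 pp3:3
Op 3: write(P2, v3, 170). refcount(pp3)=3>1 -> COPY to pp4. 5 ppages; refcounts: pp0:3 pp1:3 pp2:3 pp3:2 pp4:1
Op 4: fork(P2) -> P3. 5 ppages; refcounts: pp0:4 pp1:4 pp2:4 pp3:2 pp4:2
Op 5: write(P2, v1, 190). refcount(pp1)=4>1 -> COPY to pp5. 6 ppages; refcounts: pp0:4 pp1:3 pp2:4 pp3:2 pp4:2 pp5:1
Op 6: write(P1, v1, 186). refcount(pp1)=3>1 -> COPY to pp6. 7 ppages; refcounts: pp0:4 pp1:2 pp2:4 pp3:2 pp4:2 pp5:1 pp6:1
Op 7: write(P2, v1, 137). refcount(pp5)=1 -> write in place. 7 ppages; refcounts: pp0:4 pp1:2 pp2:4 pp3:2 pp4:2 pp5:1 pp6:1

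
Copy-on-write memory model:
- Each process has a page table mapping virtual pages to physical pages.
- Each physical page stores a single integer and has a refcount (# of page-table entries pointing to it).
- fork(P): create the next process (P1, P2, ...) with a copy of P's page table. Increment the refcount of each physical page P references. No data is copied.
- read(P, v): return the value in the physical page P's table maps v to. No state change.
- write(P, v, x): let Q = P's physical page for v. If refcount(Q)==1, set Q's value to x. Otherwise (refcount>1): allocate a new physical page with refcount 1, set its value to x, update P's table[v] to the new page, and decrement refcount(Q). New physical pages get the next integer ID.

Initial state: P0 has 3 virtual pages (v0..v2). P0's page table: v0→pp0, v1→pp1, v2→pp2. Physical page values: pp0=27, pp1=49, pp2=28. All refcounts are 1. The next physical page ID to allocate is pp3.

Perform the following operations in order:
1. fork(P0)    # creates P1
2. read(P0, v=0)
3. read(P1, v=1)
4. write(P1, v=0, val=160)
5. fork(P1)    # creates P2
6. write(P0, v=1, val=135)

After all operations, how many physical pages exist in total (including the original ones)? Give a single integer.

Op 1: fork(P0) -> P1. 3 ppages; refcounts: pp0:2 pp1:2 pp2:2
Op 2: read(P0, v0) -> 27. No state change.
Op 3: read(P1, v1) -> 49. No state change.
Op 4: write(P1, v0, 160). refcount(pp0)=2>1 -> COPY to pp3. 4 ppages; refcounts: pp0:1 pp1:2 pp2:2 pp3:1
Op 5: fork(P1) -> P2. 4 ppages; refcounts: pp0:1 pp1:3 pp2:3 pp3:2
Op 6: write(P0, v1, 135). refcount(pp1)=3>1 -> COPY to pp4. 5 ppages; refcounts: pp0:1 pp1:2 pp2:3 pp3:2 pp4:1

Answer: 5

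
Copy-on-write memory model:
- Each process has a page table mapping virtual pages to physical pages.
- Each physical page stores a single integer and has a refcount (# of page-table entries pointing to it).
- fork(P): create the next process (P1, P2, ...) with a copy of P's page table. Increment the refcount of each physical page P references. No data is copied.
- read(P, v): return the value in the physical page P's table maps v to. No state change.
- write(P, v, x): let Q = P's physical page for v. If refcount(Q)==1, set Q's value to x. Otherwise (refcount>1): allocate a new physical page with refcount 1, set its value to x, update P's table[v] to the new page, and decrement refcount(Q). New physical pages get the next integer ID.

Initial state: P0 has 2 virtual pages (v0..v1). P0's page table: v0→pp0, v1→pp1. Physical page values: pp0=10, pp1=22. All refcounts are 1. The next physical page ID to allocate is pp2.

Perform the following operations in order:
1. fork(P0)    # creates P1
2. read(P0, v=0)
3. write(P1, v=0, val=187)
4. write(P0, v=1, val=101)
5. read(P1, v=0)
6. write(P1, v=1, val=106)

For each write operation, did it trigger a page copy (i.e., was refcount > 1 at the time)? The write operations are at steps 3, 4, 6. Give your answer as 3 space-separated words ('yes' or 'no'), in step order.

Op 1: fork(P0) -> P1. 2 ppages; refcounts: pp0:2 pp1:2
Op 2: read(P0, v0) -> 10. No state change.
Op 3: write(P1, v0, 187). refcount(pp0)=2>1 -> COPY to pp2. 3 ppages; refcounts: pp0:1 pp1:2 pp2:1
Op 4: write(P0, v1, 101). refcount(pp1)=2>1 -> COPY to pp3. 4 ppages; refcounts: pp0:1 pp1:1 pp2:1 pp3:1
Op 5: read(P1, v0) -> 187. No state change.
Op 6: write(P1, v1, 106). refcount(pp1)=1 -> write in place. 4 ppages; refcounts: pp0:1 pp1:1 pp2:1 pp3:1

yes yes no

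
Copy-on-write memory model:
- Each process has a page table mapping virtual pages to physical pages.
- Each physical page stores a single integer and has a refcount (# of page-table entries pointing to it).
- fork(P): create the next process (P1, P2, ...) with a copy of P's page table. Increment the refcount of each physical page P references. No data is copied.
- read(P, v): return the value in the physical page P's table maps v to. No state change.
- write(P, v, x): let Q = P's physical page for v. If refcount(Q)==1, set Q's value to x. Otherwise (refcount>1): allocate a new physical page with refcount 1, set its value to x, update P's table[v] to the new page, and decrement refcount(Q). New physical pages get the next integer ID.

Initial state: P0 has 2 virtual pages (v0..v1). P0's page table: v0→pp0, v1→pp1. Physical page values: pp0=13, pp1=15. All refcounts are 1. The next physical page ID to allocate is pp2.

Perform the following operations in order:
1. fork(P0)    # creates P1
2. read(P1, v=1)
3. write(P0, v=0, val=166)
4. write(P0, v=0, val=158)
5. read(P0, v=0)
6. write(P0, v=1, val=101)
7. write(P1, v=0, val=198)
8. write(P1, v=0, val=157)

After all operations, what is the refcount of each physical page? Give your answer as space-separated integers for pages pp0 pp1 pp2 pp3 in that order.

Op 1: fork(P0) -> P1. 2 ppages; refcounts: pp0:2 pp1:2
Op 2: read(P1, v1) -> 15. No state change.
Op 3: write(P0, v0, 166). refcount(pp0)=2>1 -> COPY to pp2. 3 ppages; refcounts: pp0:1 pp1:2 pp2:1
Op 4: write(P0, v0, 158). refcount(pp2)=1 -> write in place. 3 ppages; refcounts: pp0:1 pp1:2 pp2:1
Op 5: read(P0, v0) -> 158. No state change.
Op 6: write(P0, v1, 101). refcount(pp1)=2>1 -> COPY to pp3. 4 ppages; refcounts: pp0:1 pp1:1 pp2:1 pp3:1
Op 7: write(P1, v0, 198). refcount(pp0)=1 -> write in place. 4 ppages; refcounts: pp0:1 pp1:1 pp2:1 pp3:1
Op 8: write(P1, v0, 157). refcount(pp0)=1 -> write in place. 4 ppages; refcounts: pp0:1 pp1:1 pp2:1 pp3:1

Answer: 1 1 1 1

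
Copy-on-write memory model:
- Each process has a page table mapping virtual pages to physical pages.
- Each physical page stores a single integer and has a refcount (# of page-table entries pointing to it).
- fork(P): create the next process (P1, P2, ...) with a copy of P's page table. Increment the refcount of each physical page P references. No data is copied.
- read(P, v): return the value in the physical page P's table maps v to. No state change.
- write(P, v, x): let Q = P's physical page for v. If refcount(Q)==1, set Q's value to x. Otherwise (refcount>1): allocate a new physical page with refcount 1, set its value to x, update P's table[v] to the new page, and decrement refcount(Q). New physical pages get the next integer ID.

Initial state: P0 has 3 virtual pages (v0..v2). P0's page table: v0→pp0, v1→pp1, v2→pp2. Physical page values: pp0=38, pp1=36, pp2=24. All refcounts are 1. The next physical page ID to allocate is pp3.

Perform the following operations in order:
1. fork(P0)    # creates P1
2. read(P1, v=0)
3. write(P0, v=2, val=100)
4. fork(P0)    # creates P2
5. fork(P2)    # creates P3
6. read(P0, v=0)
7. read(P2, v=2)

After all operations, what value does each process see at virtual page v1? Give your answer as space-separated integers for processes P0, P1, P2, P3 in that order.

Answer: 36 36 36 36

Derivation:
Op 1: fork(P0) -> P1. 3 ppages; refcounts: pp0:2 pp1:2 pp2:2
Op 2: read(P1, v0) -> 38. No state change.
Op 3: write(P0, v2, 100). refcount(pp2)=2>1 -> COPY to pp3. 4 ppages; refcounts: pp0:2 pp1:2 pp2:1 pp3:1
Op 4: fork(P0) -> P2. 4 ppages; refcounts: pp0:3 pp1:3 pp2:1 pp3:2
Op 5: fork(P2) -> P3. 4 ppages; refcounts: pp0:4 pp1:4 pp2:1 pp3:3
Op 6: read(P0, v0) -> 38. No state change.
Op 7: read(P2, v2) -> 100. No state change.
P0: v1 -> pp1 = 36
P1: v1 -> pp1 = 36
P2: v1 -> pp1 = 36
P3: v1 -> pp1 = 36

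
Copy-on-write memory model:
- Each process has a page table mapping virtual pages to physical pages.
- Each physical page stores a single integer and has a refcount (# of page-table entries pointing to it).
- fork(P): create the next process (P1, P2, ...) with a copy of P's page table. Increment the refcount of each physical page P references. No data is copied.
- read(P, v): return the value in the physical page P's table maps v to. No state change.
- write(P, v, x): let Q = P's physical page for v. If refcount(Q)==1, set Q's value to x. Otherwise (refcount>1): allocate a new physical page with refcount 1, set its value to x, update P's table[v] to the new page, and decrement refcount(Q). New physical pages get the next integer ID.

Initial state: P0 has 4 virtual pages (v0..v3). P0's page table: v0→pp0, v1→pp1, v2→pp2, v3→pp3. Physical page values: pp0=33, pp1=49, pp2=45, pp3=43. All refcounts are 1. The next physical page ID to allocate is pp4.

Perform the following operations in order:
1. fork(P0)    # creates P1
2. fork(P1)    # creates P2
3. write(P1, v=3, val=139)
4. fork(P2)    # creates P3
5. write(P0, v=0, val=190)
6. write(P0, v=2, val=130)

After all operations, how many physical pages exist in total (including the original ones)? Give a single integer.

Op 1: fork(P0) -> P1. 4 ppages; refcounts: pp0:2 pp1:2 pp2:2 pp3:2
Op 2: fork(P1) -> P2. 4 ppages; refcounts: pp0:3 pp1:3 pp2:3 pp3:3
Op 3: write(P1, v3, 139). refcount(pp3)=3>1 -> COPY to pp4. 5 ppages; refcounts: pp0:3 pp1:3 pp2:3 pp3:2 pp4:1
Op 4: fork(P2) -> P3. 5 ppages; refcounts: pp0:4 pp1:4 pp2:4 pp3:3 pp4:1
Op 5: write(P0, v0, 190). refcount(pp0)=4>1 -> COPY to pp5. 6 ppages; refcounts: pp0:3 pp1:4 pp2:4 pp3:3 pp4:1 pp5:1
Op 6: write(P0, v2, 130). refcount(pp2)=4>1 -> COPY to pp6. 7 ppages; refcounts: pp0:3 pp1:4 pp2:3 pp3:3 pp4:1 pp5:1 pp6:1

Answer: 7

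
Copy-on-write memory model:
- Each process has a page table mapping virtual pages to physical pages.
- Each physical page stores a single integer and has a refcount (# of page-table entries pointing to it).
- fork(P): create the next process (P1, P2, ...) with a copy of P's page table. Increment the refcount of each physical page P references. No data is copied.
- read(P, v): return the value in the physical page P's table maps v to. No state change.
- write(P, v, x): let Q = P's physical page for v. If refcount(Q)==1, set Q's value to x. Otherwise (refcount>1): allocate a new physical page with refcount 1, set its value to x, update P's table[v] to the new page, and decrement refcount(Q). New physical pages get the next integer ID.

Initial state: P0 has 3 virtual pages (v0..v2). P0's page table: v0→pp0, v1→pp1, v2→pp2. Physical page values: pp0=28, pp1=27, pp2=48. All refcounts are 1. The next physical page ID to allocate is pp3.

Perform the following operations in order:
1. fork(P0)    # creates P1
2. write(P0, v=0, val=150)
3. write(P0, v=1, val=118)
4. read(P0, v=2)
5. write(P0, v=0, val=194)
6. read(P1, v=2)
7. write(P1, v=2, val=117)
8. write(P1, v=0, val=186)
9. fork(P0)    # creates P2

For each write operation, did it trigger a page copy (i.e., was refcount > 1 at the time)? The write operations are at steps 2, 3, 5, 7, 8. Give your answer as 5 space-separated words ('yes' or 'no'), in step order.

Op 1: fork(P0) -> P1. 3 ppages; refcounts: pp0:2 pp1:2 pp2:2
Op 2: write(P0, v0, 150). refcount(pp0)=2>1 -> COPY to pp3. 4 ppages; refcounts: pp0:1 pp1:2 pp2:2 pp3:1
Op 3: write(P0, v1, 118). refcount(pp1)=2>1 -> COPY to pp4. 5 ppages; refcounts: pp0:1 pp1:1 pp2:2 pp3:1 pp4:1
Op 4: read(P0, v2) -> 48. No state change.
Op 5: write(P0, v0, 194). refcount(pp3)=1 -> write in place. 5 ppages; refcounts: pp0:1 pp1:1 pp2:2 pp3:1 pp4:1
Op 6: read(P1, v2) -> 48. No state change.
Op 7: write(P1, v2, 117). refcount(pp2)=2>1 -> COPY to pp5. 6 ppages; refcounts: pp0:1 pp1:1 pp2:1 pp3:1 pp4:1 pp5:1
Op 8: write(P1, v0, 186). refcount(pp0)=1 -> write in place. 6 ppages; refcounts: pp0:1 pp1:1 pp2:1 pp3:1 pp4:1 pp5:1
Op 9: fork(P0) -> P2. 6 ppages; refcounts: pp0:1 pp1:1 pp2:2 pp3:2 pp4:2 pp5:1

yes yes no yes no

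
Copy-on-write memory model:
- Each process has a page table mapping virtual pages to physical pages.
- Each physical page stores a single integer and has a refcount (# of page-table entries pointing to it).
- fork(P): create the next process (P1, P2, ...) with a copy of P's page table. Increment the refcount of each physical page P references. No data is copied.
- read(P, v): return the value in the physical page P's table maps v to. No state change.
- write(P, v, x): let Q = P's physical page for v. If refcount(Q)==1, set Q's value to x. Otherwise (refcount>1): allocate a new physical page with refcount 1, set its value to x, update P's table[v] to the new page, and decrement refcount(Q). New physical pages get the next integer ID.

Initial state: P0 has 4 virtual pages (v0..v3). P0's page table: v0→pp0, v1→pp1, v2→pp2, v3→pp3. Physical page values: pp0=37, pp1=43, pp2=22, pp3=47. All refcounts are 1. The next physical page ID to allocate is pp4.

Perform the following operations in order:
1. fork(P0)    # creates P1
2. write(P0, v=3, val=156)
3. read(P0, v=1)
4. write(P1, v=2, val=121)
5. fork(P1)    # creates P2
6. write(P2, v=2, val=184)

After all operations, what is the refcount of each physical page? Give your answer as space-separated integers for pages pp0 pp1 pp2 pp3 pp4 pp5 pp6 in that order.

Answer: 3 3 1 2 1 1 1

Derivation:
Op 1: fork(P0) -> P1. 4 ppages; refcounts: pp0:2 pp1:2 pp2:2 pp3:2
Op 2: write(P0, v3, 156). refcount(pp3)=2>1 -> COPY to pp4. 5 ppages; refcounts: pp0:2 pp1:2 pp2:2 pp3:1 pp4:1
Op 3: read(P0, v1) -> 43. No state change.
Op 4: write(P1, v2, 121). refcount(pp2)=2>1 -> COPY to pp5. 6 ppages; refcounts: pp0:2 pp1:2 pp2:1 pp3:1 pp4:1 pp5:1
Op 5: fork(P1) -> P2. 6 ppages; refcounts: pp0:3 pp1:3 pp2:1 pp3:2 pp4:1 pp5:2
Op 6: write(P2, v2, 184). refcount(pp5)=2>1 -> COPY to pp6. 7 ppages; refcounts: pp0:3 pp1:3 pp2:1 pp3:2 pp4:1 pp5:1 pp6:1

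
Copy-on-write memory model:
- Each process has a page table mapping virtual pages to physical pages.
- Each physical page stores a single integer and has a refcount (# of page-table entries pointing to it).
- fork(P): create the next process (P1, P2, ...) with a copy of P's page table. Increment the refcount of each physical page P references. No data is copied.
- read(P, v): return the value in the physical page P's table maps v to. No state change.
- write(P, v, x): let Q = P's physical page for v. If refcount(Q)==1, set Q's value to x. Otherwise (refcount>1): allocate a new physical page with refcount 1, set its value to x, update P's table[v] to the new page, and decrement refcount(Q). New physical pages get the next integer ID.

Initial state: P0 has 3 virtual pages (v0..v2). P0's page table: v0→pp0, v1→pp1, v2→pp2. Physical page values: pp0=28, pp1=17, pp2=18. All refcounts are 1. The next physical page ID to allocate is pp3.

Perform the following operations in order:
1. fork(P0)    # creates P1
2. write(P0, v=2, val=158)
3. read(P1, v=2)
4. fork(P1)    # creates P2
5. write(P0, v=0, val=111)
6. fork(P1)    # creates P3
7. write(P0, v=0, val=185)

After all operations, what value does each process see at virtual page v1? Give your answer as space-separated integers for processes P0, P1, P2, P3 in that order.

Answer: 17 17 17 17

Derivation:
Op 1: fork(P0) -> P1. 3 ppages; refcounts: pp0:2 pp1:2 pp2:2
Op 2: write(P0, v2, 158). refcount(pp2)=2>1 -> COPY to pp3. 4 ppages; refcounts: pp0:2 pp1:2 pp2:1 pp3:1
Op 3: read(P1, v2) -> 18. No state change.
Op 4: fork(P1) -> P2. 4 ppages; refcounts: pp0:3 pp1:3 pp2:2 pp3:1
Op 5: write(P0, v0, 111). refcount(pp0)=3>1 -> COPY to pp4. 5 ppages; refcounts: pp0:2 pp1:3 pp2:2 pp3:1 pp4:1
Op 6: fork(P1) -> P3. 5 ppages; refcounts: pp0:3 pp1:4 pp2:3 pp3:1 pp4:1
Op 7: write(P0, v0, 185). refcount(pp4)=1 -> write in place. 5 ppages; refcounts: pp0:3 pp1:4 pp2:3 pp3:1 pp4:1
P0: v1 -> pp1 = 17
P1: v1 -> pp1 = 17
P2: v1 -> pp1 = 17
P3: v1 -> pp1 = 17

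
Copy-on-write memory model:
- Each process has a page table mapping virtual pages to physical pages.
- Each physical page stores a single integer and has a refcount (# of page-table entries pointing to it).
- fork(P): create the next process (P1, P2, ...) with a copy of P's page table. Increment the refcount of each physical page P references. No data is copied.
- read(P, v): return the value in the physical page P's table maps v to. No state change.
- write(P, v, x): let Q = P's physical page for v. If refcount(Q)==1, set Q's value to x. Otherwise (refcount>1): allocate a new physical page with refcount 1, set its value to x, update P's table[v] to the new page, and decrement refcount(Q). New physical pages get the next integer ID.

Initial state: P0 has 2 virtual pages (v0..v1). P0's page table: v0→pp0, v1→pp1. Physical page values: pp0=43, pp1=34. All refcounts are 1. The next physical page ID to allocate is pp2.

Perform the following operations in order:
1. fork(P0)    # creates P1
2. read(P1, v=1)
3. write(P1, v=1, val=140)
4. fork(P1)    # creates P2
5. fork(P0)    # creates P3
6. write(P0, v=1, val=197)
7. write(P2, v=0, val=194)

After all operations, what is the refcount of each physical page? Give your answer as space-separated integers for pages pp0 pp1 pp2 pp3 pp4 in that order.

Op 1: fork(P0) -> P1. 2 ppages; refcounts: pp0:2 pp1:2
Op 2: read(P1, v1) -> 34. No state change.
Op 3: write(P1, v1, 140). refcount(pp1)=2>1 -> COPY to pp2. 3 ppages; refcounts: pp0:2 pp1:1 pp2:1
Op 4: fork(P1) -> P2. 3 ppages; refcounts: pp0:3 pp1:1 pp2:2
Op 5: fork(P0) -> P3. 3 ppages; refcounts: pp0:4 pp1:2 pp2:2
Op 6: write(P0, v1, 197). refcount(pp1)=2>1 -> COPY to pp3. 4 ppages; refcounts: pp0:4 pp1:1 pp2:2 pp3:1
Op 7: write(P2, v0, 194). refcount(pp0)=4>1 -> COPY to pp4. 5 ppages; refcounts: pp0:3 pp1:1 pp2:2 pp3:1 pp4:1

Answer: 3 1 2 1 1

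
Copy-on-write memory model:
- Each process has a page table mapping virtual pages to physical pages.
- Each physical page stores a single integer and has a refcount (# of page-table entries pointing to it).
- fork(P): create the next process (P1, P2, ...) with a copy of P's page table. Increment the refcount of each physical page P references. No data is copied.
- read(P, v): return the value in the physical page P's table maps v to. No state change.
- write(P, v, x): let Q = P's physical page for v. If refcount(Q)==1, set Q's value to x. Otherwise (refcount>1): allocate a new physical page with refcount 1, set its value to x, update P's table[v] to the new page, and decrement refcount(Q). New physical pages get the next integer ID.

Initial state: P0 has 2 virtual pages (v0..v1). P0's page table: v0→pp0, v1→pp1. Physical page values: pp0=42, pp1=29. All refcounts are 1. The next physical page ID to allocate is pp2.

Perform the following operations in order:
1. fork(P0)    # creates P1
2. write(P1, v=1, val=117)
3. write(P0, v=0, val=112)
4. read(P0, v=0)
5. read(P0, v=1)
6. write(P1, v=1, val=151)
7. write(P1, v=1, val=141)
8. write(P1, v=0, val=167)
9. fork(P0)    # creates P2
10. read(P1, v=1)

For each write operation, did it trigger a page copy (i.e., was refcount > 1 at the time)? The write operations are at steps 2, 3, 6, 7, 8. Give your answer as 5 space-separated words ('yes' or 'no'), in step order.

Op 1: fork(P0) -> P1. 2 ppages; refcounts: pp0:2 pp1:2
Op 2: write(P1, v1, 117). refcount(pp1)=2>1 -> COPY to pp2. 3 ppages; refcounts: pp0:2 pp1:1 pp2:1
Op 3: write(P0, v0, 112). refcount(pp0)=2>1 -> COPY to pp3. 4 ppages; refcounts: pp0:1 pp1:1 pp2:1 pp3:1
Op 4: read(P0, v0) -> 112. No state change.
Op 5: read(P0, v1) -> 29. No state change.
Op 6: write(P1, v1, 151). refcount(pp2)=1 -> write in place. 4 ppages; refcounts: pp0:1 pp1:1 pp2:1 pp3:1
Op 7: write(P1, v1, 141). refcount(pp2)=1 -> write in place. 4 ppages; refcounts: pp0:1 pp1:1 pp2:1 pp3:1
Op 8: write(P1, v0, 167). refcount(pp0)=1 -> write in place. 4 ppages; refcounts: pp0:1 pp1:1 pp2:1 pp3:1
Op 9: fork(P0) -> P2. 4 ppages; refcounts: pp0:1 pp1:2 pp2:1 pp3:2
Op 10: read(P1, v1) -> 141. No state change.

yes yes no no no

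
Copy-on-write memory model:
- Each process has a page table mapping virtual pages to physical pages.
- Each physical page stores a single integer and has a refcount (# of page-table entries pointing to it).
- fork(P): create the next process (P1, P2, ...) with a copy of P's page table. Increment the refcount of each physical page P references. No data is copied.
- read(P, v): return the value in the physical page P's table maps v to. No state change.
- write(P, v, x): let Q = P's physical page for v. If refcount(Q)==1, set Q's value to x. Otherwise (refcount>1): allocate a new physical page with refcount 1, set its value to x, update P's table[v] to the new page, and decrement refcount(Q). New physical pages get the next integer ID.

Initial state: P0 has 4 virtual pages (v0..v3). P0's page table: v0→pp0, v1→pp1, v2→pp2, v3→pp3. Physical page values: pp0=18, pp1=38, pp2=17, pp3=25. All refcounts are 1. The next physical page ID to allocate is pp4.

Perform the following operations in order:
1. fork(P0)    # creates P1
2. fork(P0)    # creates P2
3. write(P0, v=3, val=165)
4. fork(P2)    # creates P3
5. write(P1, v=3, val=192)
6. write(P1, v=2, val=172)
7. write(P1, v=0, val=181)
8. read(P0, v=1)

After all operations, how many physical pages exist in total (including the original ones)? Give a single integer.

Op 1: fork(P0) -> P1. 4 ppages; refcounts: pp0:2 pp1:2 pp2:2 pp3:2
Op 2: fork(P0) -> P2. 4 ppages; refcounts: pp0:3 pp1:3 pp2:3 pp3:3
Op 3: write(P0, v3, 165). refcount(pp3)=3>1 -> COPY to pp4. 5 ppages; refcounts: pp0:3 pp1:3 pp2:3 pp3:2 pp4:1
Op 4: fork(P2) -> P3. 5 ppages; refcounts: pp0:4 pp1:4 pp2:4 pp3:3 pp4:1
Op 5: write(P1, v3, 192). refcount(pp3)=3>1 -> COPY to pp5. 6 ppages; refcounts: pp0:4 pp1:4 pp2:4 pp3:2 pp4:1 pp5:1
Op 6: write(P1, v2, 172). refcount(pp2)=4>1 -> COPY to pp6. 7 ppages; refcounts: pp0:4 pp1:4 pp2:3 pp3:2 pp4:1 pp5:1 pp6:1
Op 7: write(P1, v0, 181). refcount(pp0)=4>1 -> COPY to pp7. 8 ppages; refcounts: pp0:3 pp1:4 pp2:3 pp3:2 pp4:1 pp5:1 pp6:1 pp7:1
Op 8: read(P0, v1) -> 38. No state change.

Answer: 8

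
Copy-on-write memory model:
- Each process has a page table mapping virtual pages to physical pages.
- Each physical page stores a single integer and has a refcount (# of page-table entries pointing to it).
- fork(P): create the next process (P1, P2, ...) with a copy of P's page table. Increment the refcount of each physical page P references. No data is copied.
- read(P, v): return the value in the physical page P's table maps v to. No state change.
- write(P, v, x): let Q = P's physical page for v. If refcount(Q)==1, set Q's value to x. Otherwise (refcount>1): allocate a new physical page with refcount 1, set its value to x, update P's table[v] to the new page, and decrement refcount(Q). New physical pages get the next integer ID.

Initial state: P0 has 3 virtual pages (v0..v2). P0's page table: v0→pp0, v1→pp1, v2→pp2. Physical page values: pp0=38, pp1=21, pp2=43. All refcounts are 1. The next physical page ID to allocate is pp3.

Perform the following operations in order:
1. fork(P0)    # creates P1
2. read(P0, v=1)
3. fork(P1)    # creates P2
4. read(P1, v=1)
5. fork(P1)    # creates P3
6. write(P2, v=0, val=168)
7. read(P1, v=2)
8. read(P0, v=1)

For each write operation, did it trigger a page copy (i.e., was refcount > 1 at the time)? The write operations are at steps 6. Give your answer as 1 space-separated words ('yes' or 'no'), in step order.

Op 1: fork(P0) -> P1. 3 ppages; refcounts: pp0:2 pp1:2 pp2:2
Op 2: read(P0, v1) -> 21. No state change.
Op 3: fork(P1) -> P2. 3 ppages; refcounts: pp0:3 pp1:3 pp2:3
Op 4: read(P1, v1) -> 21. No state change.
Op 5: fork(P1) -> P3. 3 ppages; refcounts: pp0:4 pp1:4 pp2:4
Op 6: write(P2, v0, 168). refcount(pp0)=4>1 -> COPY to pp3. 4 ppages; refcounts: pp0:3 pp1:4 pp2:4 pp3:1
Op 7: read(P1, v2) -> 43. No state change.
Op 8: read(P0, v1) -> 21. No state change.

yes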